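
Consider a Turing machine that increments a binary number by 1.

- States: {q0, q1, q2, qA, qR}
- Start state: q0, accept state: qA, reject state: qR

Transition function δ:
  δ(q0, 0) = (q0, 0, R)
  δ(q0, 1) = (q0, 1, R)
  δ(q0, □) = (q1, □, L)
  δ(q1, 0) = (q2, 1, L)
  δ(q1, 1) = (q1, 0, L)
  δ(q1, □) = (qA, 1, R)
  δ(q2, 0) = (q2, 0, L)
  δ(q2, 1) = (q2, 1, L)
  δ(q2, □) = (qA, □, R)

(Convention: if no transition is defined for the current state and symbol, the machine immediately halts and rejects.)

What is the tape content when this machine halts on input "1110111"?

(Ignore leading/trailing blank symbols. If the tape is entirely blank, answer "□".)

Execution trace:
Initial: [q0]1110111
Step 1: δ(q0, 1) = (q0, 1, R) → 1[q0]110111
Step 2: δ(q0, 1) = (q0, 1, R) → 11[q0]10111
Step 3: δ(q0, 1) = (q0, 1, R) → 111[q0]0111
Step 4: δ(q0, 0) = (q0, 0, R) → 1110[q0]111
Step 5: δ(q0, 1) = (q0, 1, R) → 11101[q0]11
Step 6: δ(q0, 1) = (q0, 1, R) → 111011[q0]1
Step 7: δ(q0, 1) = (q0, 1, R) → 1110111[q0]□
Step 8: δ(q0, □) = (q1, □, L) → 111011[q1]1□
Step 9: δ(q1, 1) = (q1, 0, L) → 11101[q1]10□
Step 10: δ(q1, 1) = (q1, 0, L) → 1110[q1]100□
Step 11: δ(q1, 1) = (q1, 0, L) → 111[q1]0000□
Step 12: δ(q1, 0) = (q2, 1, L) → 11[q2]11000□
Step 13: δ(q2, 1) = (q2, 1, L) → 1[q2]111000□
Step 14: δ(q2, 1) = (q2, 1, L) → [q2]1111000□
Step 15: δ(q2, 1) = (q2, 1, L) → [q2]□1111000□
Step 16: δ(q2, □) = (qA, □, R) → □[qA]1111000□

The machine reaches the accept state qA and halts.

Final tape (ignoring leading/trailing blanks): 1111000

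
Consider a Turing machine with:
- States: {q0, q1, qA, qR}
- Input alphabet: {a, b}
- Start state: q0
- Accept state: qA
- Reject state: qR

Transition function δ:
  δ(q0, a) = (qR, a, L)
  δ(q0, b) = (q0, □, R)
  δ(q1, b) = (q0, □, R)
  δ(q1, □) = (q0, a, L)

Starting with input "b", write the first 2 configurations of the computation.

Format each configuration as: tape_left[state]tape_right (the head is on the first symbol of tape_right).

Transitions applied:
Step 1: δ(q0, b) = (q0, □, R)

The first 2 configurations are:
[q0]b ⊢ □[q0]□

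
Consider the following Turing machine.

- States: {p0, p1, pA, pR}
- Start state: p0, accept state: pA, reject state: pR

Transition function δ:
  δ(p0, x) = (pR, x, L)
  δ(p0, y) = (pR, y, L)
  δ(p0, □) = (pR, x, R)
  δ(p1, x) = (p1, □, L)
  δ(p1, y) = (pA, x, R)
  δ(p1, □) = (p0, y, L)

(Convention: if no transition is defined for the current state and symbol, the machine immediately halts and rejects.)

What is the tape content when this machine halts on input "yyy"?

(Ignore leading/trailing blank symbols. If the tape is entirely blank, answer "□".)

Execution trace:
Initial: [p0]yyy
Step 1: δ(p0, y) = (pR, y, L) → [pR]□yyy

The machine reaches the reject state pR and halts.

Final tape (ignoring leading/trailing blanks): yyy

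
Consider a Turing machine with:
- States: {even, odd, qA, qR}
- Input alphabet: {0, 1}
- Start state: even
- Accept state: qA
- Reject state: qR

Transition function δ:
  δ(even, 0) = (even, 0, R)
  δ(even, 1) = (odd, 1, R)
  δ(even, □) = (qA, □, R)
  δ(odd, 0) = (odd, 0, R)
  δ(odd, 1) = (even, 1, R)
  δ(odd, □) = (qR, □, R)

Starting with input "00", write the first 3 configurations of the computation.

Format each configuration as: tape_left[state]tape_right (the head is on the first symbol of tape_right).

Transitions applied:
Step 1: δ(even, 0) = (even, 0, R)
Step 2: δ(even, 0) = (even, 0, R)

The first 3 configurations are:
[even]00 ⊢ 0[even]0 ⊢ 00[even]□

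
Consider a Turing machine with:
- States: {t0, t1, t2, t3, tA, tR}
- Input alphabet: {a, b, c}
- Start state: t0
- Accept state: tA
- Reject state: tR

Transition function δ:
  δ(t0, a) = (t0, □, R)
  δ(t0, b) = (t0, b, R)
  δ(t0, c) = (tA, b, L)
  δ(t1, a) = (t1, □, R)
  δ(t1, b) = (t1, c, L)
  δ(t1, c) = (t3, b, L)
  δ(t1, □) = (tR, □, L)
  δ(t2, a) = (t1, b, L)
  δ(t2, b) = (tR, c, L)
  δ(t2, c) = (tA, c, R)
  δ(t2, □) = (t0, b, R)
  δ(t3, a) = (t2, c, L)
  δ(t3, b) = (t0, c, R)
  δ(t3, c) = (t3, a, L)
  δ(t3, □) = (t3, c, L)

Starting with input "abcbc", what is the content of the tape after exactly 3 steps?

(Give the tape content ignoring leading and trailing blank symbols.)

Execution trace:
Initial: [t0]abcbc
Step 1: δ(t0, a) = (t0, □, R) → □[t0]bcbc
Step 2: δ(t0, b) = (t0, b, R) → □b[t0]cbc
Step 3: δ(t0, c) = (tA, b, L) → □[tA]bbbc

The machine reaches the accept state tA and halts.

After 3 steps, the tape (ignoring leading/trailing blanks) is: bbbc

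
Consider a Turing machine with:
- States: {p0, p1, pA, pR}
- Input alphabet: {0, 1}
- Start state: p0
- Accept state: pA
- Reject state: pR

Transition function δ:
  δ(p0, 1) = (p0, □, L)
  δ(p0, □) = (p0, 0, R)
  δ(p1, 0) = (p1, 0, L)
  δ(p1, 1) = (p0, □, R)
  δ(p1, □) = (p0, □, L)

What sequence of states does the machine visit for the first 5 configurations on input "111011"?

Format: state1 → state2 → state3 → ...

Execution trace:
Initial: [p0]111011
Step 1: δ(p0, 1) = (p0, □, L) → [p0]□□11011
Step 2: δ(p0, □) = (p0, 0, R) → 0[p0]□11011
Step 3: δ(p0, □) = (p0, 0, R) → 00[p0]11011
Step 4: δ(p0, 1) = (p0, □, L) → 0[p0]0□1011

No transition is defined for δ(p0, 0). By convention the machine halts and rejects.

State sequence: p0 → p0 → p0 → p0 → p0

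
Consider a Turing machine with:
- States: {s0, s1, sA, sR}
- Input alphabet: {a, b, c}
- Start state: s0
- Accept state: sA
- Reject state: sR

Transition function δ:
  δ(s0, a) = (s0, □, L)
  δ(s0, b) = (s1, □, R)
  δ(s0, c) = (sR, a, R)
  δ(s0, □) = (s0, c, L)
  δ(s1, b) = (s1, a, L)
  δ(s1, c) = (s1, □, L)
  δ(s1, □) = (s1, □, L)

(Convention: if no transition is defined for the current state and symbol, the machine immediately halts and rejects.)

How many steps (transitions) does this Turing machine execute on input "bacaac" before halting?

Execution trace:
Initial: [s0]bacaac
Step 1: δ(s0, b) = (s1, □, R) → □[s1]acaac

No transition is defined for δ(s1, a). By convention the machine halts and rejects.

The machine executed 1 step before halting.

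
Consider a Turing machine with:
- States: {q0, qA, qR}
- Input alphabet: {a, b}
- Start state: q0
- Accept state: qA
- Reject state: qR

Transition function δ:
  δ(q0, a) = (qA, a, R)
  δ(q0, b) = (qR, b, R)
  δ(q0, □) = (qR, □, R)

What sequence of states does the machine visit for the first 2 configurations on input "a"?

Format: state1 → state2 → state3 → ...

Execution trace:
Initial: [q0]a
Step 1: δ(q0, a) = (qA, a, R) → a[qA]□

The machine reaches the accept state qA and halts.

State sequence: q0 → qA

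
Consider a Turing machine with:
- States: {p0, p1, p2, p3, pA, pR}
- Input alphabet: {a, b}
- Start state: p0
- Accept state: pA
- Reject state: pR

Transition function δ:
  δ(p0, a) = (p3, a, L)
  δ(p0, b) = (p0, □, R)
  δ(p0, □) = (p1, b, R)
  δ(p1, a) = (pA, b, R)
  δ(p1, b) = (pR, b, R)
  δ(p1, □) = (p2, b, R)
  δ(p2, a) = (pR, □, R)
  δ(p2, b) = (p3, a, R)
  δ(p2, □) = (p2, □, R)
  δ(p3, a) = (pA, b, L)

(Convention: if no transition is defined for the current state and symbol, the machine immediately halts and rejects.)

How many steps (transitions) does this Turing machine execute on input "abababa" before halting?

Execution trace:
Initial: [p0]abababa
Step 1: δ(p0, a) = (p3, a, L) → [p3]□abababa

No transition is defined for δ(p3, □). By convention the machine halts and rejects.

The machine executed 1 step before halting.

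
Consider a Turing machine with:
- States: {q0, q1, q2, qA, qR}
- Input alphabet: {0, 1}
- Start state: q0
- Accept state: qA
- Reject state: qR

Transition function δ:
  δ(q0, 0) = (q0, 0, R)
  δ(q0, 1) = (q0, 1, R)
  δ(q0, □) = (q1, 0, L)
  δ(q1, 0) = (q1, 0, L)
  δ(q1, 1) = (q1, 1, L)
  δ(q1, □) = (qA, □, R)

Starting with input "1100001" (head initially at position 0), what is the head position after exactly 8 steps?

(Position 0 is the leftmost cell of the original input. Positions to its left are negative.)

Execution trace (head position shown):
Step 0: [q0]1100001  (head at position 0)
Step 1: move right → 1[q0]100001  (head at position 1)
Step 2: move right → 11[q0]00001  (head at position 2)
Step 3: move right → 110[q0]0001  (head at position 3)
Step 4: move right → 1100[q0]001  (head at position 4)
Step 5: move right → 11000[q0]01  (head at position 5)
Step 6: move right → 110000[q0]1  (head at position 6)
Step 7: move right → 1100001[q0]□  (head at position 7)
Step 8: move left → 110000[q1]10  (head at position 6)

After 8 steps, the head is at position 6.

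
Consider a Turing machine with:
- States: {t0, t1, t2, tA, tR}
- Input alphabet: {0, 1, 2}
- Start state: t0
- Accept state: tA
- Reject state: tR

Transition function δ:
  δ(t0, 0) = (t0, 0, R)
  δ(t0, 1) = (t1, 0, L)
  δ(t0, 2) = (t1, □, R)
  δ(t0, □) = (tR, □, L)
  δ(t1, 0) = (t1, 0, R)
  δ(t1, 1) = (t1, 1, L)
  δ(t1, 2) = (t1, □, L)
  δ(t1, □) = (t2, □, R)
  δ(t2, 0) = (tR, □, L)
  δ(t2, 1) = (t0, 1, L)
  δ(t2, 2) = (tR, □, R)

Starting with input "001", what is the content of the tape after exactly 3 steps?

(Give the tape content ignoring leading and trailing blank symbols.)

Execution trace:
Initial: [t0]001
Step 1: δ(t0, 0) = (t0, 0, R) → 0[t0]01
Step 2: δ(t0, 0) = (t0, 0, R) → 00[t0]1
Step 3: δ(t0, 1) = (t1, 0, L) → 0[t1]00

After 3 steps, the tape (ignoring leading/trailing blanks) is: 000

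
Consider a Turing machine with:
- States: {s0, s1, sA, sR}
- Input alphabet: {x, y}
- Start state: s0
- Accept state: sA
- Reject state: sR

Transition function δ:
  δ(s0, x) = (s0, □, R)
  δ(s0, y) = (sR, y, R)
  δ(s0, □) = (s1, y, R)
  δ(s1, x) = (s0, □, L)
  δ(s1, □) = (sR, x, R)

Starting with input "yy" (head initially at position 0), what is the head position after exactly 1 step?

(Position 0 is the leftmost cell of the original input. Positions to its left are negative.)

Execution trace (head position shown):
Step 0: [s0]yy  (head at position 0)
Step 1: move right → y[sR]y  (head at position 1)

After 1 step, the head is at position 1.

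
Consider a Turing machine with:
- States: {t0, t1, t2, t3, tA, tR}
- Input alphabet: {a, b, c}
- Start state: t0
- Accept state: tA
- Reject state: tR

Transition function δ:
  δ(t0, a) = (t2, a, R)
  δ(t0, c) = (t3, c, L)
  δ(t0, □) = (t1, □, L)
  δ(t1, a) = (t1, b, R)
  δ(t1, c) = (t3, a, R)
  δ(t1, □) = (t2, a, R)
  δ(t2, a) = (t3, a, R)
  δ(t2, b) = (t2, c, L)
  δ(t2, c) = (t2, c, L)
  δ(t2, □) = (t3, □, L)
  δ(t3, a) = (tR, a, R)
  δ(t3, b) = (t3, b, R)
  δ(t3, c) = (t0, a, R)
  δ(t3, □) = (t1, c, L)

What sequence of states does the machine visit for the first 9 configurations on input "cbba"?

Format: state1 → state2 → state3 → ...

Execution trace:
Initial: [t0]cbba
Step 1: δ(t0, c) = (t3, c, L) → [t3]□cbba
Step 2: δ(t3, □) = (t1, c, L) → [t1]□ccbba
Step 3: δ(t1, □) = (t2, a, R) → a[t2]ccbba
Step 4: δ(t2, c) = (t2, c, L) → [t2]accbba
Step 5: δ(t2, a) = (t3, a, R) → a[t3]ccbba
Step 6: δ(t3, c) = (t0, a, R) → aa[t0]cbba
Step 7: δ(t0, c) = (t3, c, L) → a[t3]acbba
Step 8: δ(t3, a) = (tR, a, R) → aa[tR]cbba

The machine reaches the reject state tR and halts.

State sequence: t0 → t3 → t1 → t2 → t2 → t3 → t0 → t3 → tR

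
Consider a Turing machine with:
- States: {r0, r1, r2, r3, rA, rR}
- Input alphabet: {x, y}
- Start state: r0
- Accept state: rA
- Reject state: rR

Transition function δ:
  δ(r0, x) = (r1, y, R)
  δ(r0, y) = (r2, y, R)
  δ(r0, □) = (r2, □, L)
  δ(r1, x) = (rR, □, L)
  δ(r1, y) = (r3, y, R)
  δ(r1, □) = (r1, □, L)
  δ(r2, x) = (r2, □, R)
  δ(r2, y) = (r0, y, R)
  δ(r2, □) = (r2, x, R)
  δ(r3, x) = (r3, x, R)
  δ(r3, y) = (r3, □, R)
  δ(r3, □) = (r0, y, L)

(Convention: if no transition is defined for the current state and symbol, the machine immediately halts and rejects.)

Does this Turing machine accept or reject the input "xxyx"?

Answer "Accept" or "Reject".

Execution trace:
Initial: [r0]xxyx
Step 1: δ(r0, x) = (r1, y, R) → y[r1]xyx
Step 2: δ(r1, x) = (rR, □, L) → [rR]y□yx

The machine reaches the reject state rR and halts.

Answer: Reject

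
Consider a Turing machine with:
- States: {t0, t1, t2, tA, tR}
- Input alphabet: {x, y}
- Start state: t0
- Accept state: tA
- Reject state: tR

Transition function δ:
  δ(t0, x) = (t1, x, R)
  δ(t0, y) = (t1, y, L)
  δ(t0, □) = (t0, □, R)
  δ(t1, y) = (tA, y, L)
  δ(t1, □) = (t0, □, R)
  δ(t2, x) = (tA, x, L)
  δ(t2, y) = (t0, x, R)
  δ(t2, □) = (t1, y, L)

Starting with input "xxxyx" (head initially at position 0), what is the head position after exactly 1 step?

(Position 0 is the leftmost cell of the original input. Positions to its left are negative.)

Execution trace (head position shown):
Step 0: [t0]xxxyx  (head at position 0)
Step 1: move right → x[t1]xxyx  (head at position 1)

After 1 step, the head is at position 1.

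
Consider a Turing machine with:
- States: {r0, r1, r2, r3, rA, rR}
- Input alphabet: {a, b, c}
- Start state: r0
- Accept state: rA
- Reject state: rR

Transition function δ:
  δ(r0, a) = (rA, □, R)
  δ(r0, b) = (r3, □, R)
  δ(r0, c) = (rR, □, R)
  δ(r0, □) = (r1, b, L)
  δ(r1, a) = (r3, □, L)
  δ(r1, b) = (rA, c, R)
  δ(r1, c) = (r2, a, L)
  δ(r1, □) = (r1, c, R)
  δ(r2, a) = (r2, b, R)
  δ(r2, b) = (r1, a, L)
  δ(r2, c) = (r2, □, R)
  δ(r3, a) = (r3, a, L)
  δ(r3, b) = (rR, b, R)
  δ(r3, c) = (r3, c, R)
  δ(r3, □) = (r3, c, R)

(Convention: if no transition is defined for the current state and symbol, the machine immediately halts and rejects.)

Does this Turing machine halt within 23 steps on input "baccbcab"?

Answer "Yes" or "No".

Execution trace:
Initial: [r0]baccbcab
Step 1: δ(r0, b) = (r3, □, R) → □[r3]accbcab
Step 2: δ(r3, a) = (r3, a, L) → [r3]□accbcab
Step 3: δ(r3, □) = (r3, c, R) → c[r3]accbcab
Step 4: δ(r3, a) = (r3, a, L) → [r3]caccbcab
Step 5: δ(r3, c) = (r3, c, R) → c[r3]accbcab
Step 6: δ(r3, a) = (r3, a, L) → [r3]caccbcab
Step 7: δ(r3, c) = (r3, c, R) → c[r3]accbcab
Step 8: δ(r3, a) = (r3, a, L) → [r3]caccbcab
Step 9: δ(r3, c) = (r3, c, R) → c[r3]accbcab
Step 10: δ(r3, a) = (r3, a, L) → [r3]caccbcab
Step 11: δ(r3, c) = (r3, c, R) → c[r3]accbcab
Step 12: δ(r3, a) = (r3, a, L) → [r3]caccbcab
Step 13: δ(r3, c) = (r3, c, R) → c[r3]accbcab
Step 14: δ(r3, a) = (r3, a, L) → [r3]caccbcab
Step 15: δ(r3, c) = (r3, c, R) → c[r3]accbcab
Step 16: δ(r3, a) = (r3, a, L) → [r3]caccbcab
Step 17: δ(r3, c) = (r3, c, R) → c[r3]accbcab
Step 18: δ(r3, a) = (r3, a, L) → [r3]caccbcab
Step 19: δ(r3, c) = (r3, c, R) → c[r3]accbcab
Step 20: δ(r3, a) = (r3, a, L) → [r3]caccbcab
Step 21: δ(r3, c) = (r3, c, R) → c[r3]accbcab
Step 22: δ(r3, a) = (r3, a, L) → [r3]caccbcab
Step 23: δ(r3, c) = (r3, c, R) → c[r3]accbcab

The machine has not reached a halting state after 23 steps.
The machine did not halt within the 23-step bound.

Answer: No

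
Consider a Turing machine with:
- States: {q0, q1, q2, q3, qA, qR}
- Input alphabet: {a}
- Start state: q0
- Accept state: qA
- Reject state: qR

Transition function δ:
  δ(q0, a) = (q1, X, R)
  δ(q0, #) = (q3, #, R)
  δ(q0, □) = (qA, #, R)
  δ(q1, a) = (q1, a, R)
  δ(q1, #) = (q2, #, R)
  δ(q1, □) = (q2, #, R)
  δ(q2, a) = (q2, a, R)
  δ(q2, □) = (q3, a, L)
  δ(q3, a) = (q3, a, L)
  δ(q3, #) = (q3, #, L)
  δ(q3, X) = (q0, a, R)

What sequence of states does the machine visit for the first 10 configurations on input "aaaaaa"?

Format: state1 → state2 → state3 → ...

Execution trace:
Initial: [q0]aaaaaa
Step 1: δ(q0, a) = (q1, X, R) → X[q1]aaaaa
Step 2: δ(q1, a) = (q1, a, R) → Xa[q1]aaaa
Step 3: δ(q1, a) = (q1, a, R) → Xaa[q1]aaa
Step 4: δ(q1, a) = (q1, a, R) → Xaaa[q1]aa
Step 5: δ(q1, a) = (q1, a, R) → Xaaaa[q1]a
Step 6: δ(q1, a) = (q1, a, R) → Xaaaaa[q1]□
Step 7: δ(q1, □) = (q2, #, R) → Xaaaaa#[q2]□
Step 8: δ(q2, □) = (q3, a, L) → Xaaaaa[q3]#a
Step 9: δ(q3, #) = (q3, #, L) → Xaaaa[q3]a#a

State sequence: q0 → q1 → q1 → q1 → q1 → q1 → q1 → q2 → q3 → q3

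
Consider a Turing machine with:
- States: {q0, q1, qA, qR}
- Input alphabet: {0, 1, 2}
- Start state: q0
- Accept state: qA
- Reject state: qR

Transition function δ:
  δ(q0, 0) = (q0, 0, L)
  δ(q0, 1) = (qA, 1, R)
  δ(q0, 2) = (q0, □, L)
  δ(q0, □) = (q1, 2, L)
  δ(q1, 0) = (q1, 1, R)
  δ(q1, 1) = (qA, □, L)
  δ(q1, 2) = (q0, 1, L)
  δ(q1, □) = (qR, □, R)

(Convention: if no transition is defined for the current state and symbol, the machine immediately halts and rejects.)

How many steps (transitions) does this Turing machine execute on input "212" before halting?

Execution trace:
Initial: [q0]212
Step 1: δ(q0, 2) = (q0, □, L) → [q0]□□12
Step 2: δ(q0, □) = (q1, 2, L) → [q1]□2□12
Step 3: δ(q1, □) = (qR, □, R) → □[qR]2□12

The machine reaches the reject state qR and halts.

The machine executed 3 steps before halting.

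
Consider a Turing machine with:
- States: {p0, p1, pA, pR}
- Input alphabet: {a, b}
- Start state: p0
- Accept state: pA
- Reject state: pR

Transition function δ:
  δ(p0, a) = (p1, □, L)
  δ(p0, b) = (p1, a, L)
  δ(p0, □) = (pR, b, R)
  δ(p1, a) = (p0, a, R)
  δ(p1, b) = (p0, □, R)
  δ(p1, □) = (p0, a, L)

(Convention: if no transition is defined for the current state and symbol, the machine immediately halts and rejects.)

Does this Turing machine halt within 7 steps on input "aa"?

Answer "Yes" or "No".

Execution trace:
Initial: [p0]aa
Step 1: δ(p0, a) = (p1, □, L) → [p1]□□a
Step 2: δ(p1, □) = (p0, a, L) → [p0]□a□a
Step 3: δ(p0, □) = (pR, b, R) → b[pR]a□a

The machine reaches the reject state pR and halts.
The machine halted after 3 steps (within the 7-step bound).

Answer: Yes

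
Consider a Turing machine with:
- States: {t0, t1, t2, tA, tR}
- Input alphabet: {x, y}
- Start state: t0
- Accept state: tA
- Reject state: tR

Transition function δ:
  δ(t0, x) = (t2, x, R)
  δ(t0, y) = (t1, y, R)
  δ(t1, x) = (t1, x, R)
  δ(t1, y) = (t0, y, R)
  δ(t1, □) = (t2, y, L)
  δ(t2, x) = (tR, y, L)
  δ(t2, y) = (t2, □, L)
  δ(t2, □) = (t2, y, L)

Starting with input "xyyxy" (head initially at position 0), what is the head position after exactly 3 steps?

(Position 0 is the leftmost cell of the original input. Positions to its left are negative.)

Execution trace (head position shown):
Step 0: [t0]xyyxy  (head at position 0)
Step 1: move right → x[t2]yyxy  (head at position 1)
Step 2: move left → [t2]x□yxy  (head at position 0)
Step 3: move left → [tR]□y□yxy  (head at position -1)

After 3 steps, the head is at position -1.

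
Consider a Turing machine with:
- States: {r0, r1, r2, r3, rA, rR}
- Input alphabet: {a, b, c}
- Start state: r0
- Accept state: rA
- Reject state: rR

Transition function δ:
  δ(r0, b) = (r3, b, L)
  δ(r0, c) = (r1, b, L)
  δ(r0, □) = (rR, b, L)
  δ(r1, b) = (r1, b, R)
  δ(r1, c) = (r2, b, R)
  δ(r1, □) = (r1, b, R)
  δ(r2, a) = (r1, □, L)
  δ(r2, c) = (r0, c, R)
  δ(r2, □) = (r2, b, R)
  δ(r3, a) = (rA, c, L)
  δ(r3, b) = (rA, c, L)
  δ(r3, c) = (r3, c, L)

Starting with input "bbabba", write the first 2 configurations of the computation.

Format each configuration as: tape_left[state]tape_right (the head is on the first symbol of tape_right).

Transitions applied:
Step 1: δ(r0, b) = (r3, b, L)

The first 2 configurations are:
[r0]bbabba ⊢ [r3]□bbabba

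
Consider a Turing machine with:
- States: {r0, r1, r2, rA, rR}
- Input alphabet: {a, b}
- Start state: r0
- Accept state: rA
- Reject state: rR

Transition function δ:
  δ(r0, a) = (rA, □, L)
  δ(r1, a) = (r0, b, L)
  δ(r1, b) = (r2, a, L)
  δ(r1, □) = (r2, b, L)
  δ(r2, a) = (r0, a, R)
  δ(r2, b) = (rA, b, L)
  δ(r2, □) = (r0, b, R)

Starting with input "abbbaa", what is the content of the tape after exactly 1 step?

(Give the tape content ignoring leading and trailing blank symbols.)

Execution trace:
Initial: [r0]abbbaa
Step 1: δ(r0, a) = (rA, □, L) → [rA]□□bbbaa

The machine reaches the accept state rA and halts.

After 1 step, the tape (ignoring leading/trailing blanks) is: bbbaa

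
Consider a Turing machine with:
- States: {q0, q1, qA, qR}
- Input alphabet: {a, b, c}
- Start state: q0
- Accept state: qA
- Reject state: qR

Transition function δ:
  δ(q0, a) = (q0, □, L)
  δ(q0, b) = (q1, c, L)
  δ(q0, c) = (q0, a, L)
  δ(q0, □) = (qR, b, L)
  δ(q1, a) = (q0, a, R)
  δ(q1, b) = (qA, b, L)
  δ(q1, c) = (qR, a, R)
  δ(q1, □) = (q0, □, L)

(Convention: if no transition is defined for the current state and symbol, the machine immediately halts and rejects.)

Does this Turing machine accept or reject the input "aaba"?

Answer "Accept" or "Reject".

Execution trace:
Initial: [q0]aaba
Step 1: δ(q0, a) = (q0, □, L) → [q0]□□aba
Step 2: δ(q0, □) = (qR, b, L) → [qR]□b□aba

The machine reaches the reject state qR and halts.

Answer: Reject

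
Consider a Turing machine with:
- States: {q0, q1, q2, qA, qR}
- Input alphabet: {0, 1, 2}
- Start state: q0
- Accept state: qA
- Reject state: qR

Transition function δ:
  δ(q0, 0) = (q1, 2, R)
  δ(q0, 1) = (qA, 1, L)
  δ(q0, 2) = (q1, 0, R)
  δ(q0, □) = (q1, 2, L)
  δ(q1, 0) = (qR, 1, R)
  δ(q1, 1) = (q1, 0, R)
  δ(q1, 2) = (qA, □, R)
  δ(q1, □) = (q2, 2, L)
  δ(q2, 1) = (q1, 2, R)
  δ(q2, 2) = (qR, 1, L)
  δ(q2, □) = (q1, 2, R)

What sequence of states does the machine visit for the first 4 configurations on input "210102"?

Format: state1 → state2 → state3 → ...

Execution trace:
Initial: [q0]210102
Step 1: δ(q0, 2) = (q1, 0, R) → 0[q1]10102
Step 2: δ(q1, 1) = (q1, 0, R) → 00[q1]0102
Step 3: δ(q1, 0) = (qR, 1, R) → 001[qR]102

The machine reaches the reject state qR and halts.

State sequence: q0 → q1 → q1 → qR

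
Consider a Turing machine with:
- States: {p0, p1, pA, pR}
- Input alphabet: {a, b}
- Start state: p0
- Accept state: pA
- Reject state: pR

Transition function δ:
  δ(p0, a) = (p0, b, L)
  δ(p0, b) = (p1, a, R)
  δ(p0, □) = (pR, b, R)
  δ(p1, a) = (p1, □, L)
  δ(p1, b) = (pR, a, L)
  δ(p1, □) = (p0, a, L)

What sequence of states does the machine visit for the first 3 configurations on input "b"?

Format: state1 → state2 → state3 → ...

Execution trace:
Initial: [p0]b
Step 1: δ(p0, b) = (p1, a, R) → a[p1]□
Step 2: δ(p1, □) = (p0, a, L) → [p0]aa

State sequence: p0 → p1 → p0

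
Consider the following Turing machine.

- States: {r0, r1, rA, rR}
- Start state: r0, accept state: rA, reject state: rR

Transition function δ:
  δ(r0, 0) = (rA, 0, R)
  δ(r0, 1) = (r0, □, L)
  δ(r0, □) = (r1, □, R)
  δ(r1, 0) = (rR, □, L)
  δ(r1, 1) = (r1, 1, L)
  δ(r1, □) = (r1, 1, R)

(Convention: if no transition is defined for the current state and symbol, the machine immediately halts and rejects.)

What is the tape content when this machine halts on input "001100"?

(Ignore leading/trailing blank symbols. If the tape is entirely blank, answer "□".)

Execution trace:
Initial: [r0]001100
Step 1: δ(r0, 0) = (rA, 0, R) → 0[rA]01100

The machine reaches the accept state rA and halts.

Final tape (ignoring leading/trailing blanks): 001100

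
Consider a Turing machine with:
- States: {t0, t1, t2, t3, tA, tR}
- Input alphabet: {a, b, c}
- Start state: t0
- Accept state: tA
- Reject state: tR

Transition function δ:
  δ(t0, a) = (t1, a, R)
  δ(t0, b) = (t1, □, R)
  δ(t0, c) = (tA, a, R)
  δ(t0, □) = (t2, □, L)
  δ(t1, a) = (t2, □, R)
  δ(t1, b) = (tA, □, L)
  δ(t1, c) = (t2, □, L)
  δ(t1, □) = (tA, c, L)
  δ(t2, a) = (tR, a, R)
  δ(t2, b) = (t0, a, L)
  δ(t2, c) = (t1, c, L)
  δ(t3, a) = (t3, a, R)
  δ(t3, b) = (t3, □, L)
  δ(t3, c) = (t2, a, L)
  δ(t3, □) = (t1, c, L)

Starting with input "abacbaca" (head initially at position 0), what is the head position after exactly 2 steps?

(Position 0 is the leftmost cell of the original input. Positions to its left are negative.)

Execution trace (head position shown):
Step 0: [t0]abacbaca  (head at position 0)
Step 1: move right → a[t1]bacbaca  (head at position 1)
Step 2: move left → [tA]a□acbaca  (head at position 0)

After 2 steps, the head is at position 0.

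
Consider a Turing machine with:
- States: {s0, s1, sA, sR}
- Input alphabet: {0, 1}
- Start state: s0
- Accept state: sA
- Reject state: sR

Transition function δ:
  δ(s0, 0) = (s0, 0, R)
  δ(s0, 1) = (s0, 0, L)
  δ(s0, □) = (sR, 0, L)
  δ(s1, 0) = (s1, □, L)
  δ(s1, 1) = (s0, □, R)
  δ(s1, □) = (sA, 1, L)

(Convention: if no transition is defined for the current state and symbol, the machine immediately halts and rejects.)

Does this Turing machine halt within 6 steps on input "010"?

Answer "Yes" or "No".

Execution trace:
Initial: [s0]010
Step 1: δ(s0, 0) = (s0, 0, R) → 0[s0]10
Step 2: δ(s0, 1) = (s0, 0, L) → [s0]000
Step 3: δ(s0, 0) = (s0, 0, R) → 0[s0]00
Step 4: δ(s0, 0) = (s0, 0, R) → 00[s0]0
Step 5: δ(s0, 0) = (s0, 0, R) → 000[s0]□
Step 6: δ(s0, □) = (sR, 0, L) → 00[sR]00

The machine reaches the reject state sR and halts.
The machine halted after 6 steps (within the 6-step bound).

Answer: Yes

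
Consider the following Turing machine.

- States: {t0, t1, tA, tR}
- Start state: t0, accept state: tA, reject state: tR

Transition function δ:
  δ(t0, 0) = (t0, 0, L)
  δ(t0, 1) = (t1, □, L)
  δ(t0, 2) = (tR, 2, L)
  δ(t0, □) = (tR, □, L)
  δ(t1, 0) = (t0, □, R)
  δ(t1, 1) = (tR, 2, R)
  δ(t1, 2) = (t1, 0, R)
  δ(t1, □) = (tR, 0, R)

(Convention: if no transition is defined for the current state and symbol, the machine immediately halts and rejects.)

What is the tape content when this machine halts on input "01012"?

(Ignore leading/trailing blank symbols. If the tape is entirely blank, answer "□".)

Execution trace:
Initial: [t0]01012
Step 1: δ(t0, 0) = (t0, 0, L) → [t0]□01012
Step 2: δ(t0, □) = (tR, □, L) → [tR]□□01012

The machine reaches the reject state tR and halts.

Final tape (ignoring leading/trailing blanks): 01012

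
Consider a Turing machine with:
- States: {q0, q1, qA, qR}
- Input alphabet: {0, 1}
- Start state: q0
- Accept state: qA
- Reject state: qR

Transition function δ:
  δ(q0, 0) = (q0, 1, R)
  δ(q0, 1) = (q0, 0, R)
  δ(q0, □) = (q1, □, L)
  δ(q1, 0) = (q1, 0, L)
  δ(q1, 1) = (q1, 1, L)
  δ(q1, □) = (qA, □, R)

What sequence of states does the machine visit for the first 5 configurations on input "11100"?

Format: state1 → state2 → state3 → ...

Execution trace:
Initial: [q0]11100
Step 1: δ(q0, 1) = (q0, 0, R) → 0[q0]1100
Step 2: δ(q0, 1) = (q0, 0, R) → 00[q0]100
Step 3: δ(q0, 1) = (q0, 0, R) → 000[q0]00
Step 4: δ(q0, 0) = (q0, 1, R) → 0001[q0]0

State sequence: q0 → q0 → q0 → q0 → q0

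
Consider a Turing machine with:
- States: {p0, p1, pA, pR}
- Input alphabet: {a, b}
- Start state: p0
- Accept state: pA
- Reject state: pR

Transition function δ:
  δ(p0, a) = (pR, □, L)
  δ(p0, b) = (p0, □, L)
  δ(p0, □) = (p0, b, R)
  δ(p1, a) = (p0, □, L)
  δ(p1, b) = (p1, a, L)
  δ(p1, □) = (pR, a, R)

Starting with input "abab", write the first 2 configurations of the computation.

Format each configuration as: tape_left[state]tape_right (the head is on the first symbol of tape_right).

Transitions applied:
Step 1: δ(p0, a) = (pR, □, L)

The first 2 configurations are:
[p0]abab ⊢ [pR]□□bab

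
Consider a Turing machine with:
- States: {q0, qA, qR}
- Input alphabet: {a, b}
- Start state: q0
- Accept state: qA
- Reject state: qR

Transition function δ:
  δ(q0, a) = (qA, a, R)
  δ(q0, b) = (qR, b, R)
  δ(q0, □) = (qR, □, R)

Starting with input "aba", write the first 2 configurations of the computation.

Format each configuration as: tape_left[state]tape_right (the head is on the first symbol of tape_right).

Transitions applied:
Step 1: δ(q0, a) = (qA, a, R)

The first 2 configurations are:
[q0]aba ⊢ a[qA]ba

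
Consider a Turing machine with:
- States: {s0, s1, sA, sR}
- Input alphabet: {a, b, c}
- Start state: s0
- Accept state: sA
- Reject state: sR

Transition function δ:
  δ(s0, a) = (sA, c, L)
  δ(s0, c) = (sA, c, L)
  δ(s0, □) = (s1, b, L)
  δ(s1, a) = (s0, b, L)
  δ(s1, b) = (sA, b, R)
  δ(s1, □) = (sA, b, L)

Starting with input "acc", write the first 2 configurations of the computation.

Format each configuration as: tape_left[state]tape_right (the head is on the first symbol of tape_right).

Transitions applied:
Step 1: δ(s0, a) = (sA, c, L)

The first 2 configurations are:
[s0]acc ⊢ [sA]□ccc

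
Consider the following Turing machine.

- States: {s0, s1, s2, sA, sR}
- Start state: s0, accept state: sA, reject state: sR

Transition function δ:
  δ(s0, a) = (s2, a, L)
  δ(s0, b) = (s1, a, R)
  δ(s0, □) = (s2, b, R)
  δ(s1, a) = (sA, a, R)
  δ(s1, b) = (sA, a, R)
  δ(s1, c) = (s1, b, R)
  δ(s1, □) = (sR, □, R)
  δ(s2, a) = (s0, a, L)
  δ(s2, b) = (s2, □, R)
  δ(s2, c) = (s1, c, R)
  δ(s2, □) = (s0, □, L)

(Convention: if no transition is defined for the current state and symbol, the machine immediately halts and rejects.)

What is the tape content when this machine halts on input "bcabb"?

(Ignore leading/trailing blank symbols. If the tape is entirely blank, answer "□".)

Execution trace:
Initial: [s0]bcabb
Step 1: δ(s0, b) = (s1, a, R) → a[s1]cabb
Step 2: δ(s1, c) = (s1, b, R) → ab[s1]abb
Step 3: δ(s1, a) = (sA, a, R) → aba[sA]bb

The machine reaches the accept state sA and halts.

Final tape (ignoring leading/trailing blanks): ababb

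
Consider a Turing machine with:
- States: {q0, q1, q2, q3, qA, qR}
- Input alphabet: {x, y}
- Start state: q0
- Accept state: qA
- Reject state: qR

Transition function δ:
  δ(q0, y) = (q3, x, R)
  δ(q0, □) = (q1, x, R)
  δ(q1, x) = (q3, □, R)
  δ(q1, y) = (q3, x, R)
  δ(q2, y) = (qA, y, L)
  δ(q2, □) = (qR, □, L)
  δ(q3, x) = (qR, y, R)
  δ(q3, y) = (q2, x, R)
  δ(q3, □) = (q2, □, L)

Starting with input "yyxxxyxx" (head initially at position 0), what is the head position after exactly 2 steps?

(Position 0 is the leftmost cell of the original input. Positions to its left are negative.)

Execution trace (head position shown):
Step 0: [q0]yyxxxyxx  (head at position 0)
Step 1: move right → x[q3]yxxxyxx  (head at position 1)
Step 2: move right → xx[q2]xxxyxx  (head at position 2)

After 2 steps, the head is at position 2.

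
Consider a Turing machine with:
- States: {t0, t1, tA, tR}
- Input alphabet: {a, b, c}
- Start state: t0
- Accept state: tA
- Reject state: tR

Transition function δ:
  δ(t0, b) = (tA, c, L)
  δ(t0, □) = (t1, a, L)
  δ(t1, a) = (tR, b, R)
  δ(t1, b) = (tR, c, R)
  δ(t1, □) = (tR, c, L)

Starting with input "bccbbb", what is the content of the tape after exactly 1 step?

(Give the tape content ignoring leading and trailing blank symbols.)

Execution trace:
Initial: [t0]bccbbb
Step 1: δ(t0, b) = (tA, c, L) → [tA]□cccbbb

The machine reaches the accept state tA and halts.

After 1 step, the tape (ignoring leading/trailing blanks) is: cccbbb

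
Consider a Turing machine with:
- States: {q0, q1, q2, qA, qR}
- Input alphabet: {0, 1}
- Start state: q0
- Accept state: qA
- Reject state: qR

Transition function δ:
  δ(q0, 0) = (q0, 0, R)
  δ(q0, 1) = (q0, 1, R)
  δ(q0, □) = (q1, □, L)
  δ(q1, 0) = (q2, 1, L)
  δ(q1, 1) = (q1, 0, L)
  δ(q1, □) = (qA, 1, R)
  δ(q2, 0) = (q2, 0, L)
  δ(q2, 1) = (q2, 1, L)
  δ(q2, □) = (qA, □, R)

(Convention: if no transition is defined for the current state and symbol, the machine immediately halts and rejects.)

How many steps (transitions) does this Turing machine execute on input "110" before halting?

Execution trace:
Initial: [q0]110
Step 1: δ(q0, 1) = (q0, 1, R) → 1[q0]10
Step 2: δ(q0, 1) = (q0, 1, R) → 11[q0]0
Step 3: δ(q0, 0) = (q0, 0, R) → 110[q0]□
Step 4: δ(q0, □) = (q1, □, L) → 11[q1]0□
Step 5: δ(q1, 0) = (q2, 1, L) → 1[q2]11□
Step 6: δ(q2, 1) = (q2, 1, L) → [q2]111□
Step 7: δ(q2, 1) = (q2, 1, L) → [q2]□111□
Step 8: δ(q2, □) = (qA, □, R) → □[qA]111□

The machine reaches the accept state qA and halts.

The machine executed 8 steps before halting.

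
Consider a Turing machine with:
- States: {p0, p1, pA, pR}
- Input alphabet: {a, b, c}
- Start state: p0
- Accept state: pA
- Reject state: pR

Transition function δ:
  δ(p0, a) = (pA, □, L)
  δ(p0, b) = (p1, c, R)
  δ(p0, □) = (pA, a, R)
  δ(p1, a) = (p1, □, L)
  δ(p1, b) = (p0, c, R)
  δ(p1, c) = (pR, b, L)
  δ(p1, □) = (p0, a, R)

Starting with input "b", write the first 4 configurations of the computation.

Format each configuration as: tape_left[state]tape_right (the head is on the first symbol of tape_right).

Transitions applied:
Step 1: δ(p0, b) = (p1, c, R)
Step 2: δ(p1, □) = (p0, a, R)
Step 3: δ(p0, □) = (pA, a, R)

The first 4 configurations are:
[p0]b ⊢ c[p1]□ ⊢ ca[p0]□ ⊢ caa[pA]□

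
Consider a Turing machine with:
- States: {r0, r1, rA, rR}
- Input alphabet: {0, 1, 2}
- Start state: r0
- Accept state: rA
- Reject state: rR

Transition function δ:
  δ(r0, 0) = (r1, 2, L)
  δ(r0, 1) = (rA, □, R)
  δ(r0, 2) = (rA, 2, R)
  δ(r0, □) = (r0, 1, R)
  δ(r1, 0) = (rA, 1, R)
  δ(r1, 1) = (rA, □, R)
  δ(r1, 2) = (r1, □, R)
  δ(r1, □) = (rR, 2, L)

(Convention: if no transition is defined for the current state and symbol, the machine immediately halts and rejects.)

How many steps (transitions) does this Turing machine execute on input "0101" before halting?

Execution trace:
Initial: [r0]0101
Step 1: δ(r0, 0) = (r1, 2, L) → [r1]□2101
Step 2: δ(r1, □) = (rR, 2, L) → [rR]□22101

The machine reaches the reject state rR and halts.

The machine executed 2 steps before halting.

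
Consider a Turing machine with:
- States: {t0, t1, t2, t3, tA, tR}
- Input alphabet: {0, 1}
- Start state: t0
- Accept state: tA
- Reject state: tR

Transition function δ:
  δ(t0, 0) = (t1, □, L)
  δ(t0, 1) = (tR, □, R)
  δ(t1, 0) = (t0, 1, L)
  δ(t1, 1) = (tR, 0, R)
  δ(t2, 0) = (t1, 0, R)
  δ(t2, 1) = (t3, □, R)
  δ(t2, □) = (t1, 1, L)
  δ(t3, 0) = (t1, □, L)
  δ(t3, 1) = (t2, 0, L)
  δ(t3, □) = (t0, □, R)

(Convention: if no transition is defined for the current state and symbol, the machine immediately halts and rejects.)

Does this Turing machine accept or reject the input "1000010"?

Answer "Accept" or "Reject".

Execution trace:
Initial: [t0]1000010
Step 1: δ(t0, 1) = (tR, □, R) → □[tR]000010

The machine reaches the reject state tR and halts.

Answer: Reject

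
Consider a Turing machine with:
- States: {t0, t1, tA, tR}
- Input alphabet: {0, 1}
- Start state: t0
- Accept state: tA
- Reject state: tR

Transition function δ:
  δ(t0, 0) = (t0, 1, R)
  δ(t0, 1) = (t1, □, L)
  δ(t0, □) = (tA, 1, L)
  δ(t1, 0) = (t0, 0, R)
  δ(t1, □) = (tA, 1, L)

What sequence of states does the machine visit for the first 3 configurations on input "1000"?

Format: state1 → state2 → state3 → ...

Execution trace:
Initial: [t0]1000
Step 1: δ(t0, 1) = (t1, □, L) → [t1]□□000
Step 2: δ(t1, □) = (tA, 1, L) → [tA]□1□000

The machine reaches the accept state tA and halts.

State sequence: t0 → t1 → tA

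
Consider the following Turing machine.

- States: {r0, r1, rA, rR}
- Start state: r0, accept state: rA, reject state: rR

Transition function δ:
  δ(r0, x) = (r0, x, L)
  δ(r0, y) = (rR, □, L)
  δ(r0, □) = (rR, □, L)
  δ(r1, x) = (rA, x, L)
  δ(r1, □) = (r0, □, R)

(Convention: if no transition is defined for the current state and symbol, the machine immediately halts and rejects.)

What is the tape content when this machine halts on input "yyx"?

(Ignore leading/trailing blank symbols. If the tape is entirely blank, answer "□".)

Execution trace:
Initial: [r0]yyx
Step 1: δ(r0, y) = (rR, □, L) → [rR]□□yx

The machine reaches the reject state rR and halts.

Final tape (ignoring leading/trailing blanks): yx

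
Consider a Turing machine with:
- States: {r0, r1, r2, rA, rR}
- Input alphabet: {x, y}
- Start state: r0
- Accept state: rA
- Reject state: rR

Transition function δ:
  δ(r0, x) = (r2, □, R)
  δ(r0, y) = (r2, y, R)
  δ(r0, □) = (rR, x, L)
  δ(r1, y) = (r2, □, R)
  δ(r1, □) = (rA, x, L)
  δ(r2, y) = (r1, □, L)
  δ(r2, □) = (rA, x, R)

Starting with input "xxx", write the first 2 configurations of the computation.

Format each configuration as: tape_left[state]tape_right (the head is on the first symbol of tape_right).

Transitions applied:
Step 1: δ(r0, x) = (r2, □, R)

The first 2 configurations are:
[r0]xxx ⊢ □[r2]xx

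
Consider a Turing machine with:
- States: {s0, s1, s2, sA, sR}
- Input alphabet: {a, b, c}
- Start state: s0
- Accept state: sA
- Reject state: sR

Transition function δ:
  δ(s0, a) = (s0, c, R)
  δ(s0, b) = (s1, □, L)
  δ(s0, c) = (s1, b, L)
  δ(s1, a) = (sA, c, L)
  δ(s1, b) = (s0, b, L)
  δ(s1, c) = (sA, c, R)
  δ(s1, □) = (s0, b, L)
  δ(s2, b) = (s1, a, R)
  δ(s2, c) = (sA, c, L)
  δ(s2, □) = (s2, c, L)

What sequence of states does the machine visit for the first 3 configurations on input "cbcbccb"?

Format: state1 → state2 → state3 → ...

Execution trace:
Initial: [s0]cbcbccb
Step 1: δ(s0, c) = (s1, b, L) → [s1]□bbcbccb
Step 2: δ(s1, □) = (s0, b, L) → [s0]□bbbcbccb

No transition is defined for δ(s0, □). By convention the machine halts and rejects.

State sequence: s0 → s1 → s0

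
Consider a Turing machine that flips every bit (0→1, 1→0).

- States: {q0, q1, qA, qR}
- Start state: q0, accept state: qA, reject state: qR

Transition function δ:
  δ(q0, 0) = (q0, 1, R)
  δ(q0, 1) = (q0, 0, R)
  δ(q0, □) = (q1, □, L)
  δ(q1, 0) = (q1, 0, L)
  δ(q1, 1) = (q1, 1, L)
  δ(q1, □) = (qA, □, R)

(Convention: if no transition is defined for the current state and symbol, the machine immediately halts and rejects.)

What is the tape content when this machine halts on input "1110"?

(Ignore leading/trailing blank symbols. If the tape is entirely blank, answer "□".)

Execution trace:
Initial: [q0]1110
Step 1: δ(q0, 1) = (q0, 0, R) → 0[q0]110
Step 2: δ(q0, 1) = (q0, 0, R) → 00[q0]10
Step 3: δ(q0, 1) = (q0, 0, R) → 000[q0]0
Step 4: δ(q0, 0) = (q0, 1, R) → 0001[q0]□
Step 5: δ(q0, □) = (q1, □, L) → 000[q1]1□
Step 6: δ(q1, 1) = (q1, 1, L) → 00[q1]01□
Step 7: δ(q1, 0) = (q1, 0, L) → 0[q1]001□
Step 8: δ(q1, 0) = (q1, 0, L) → [q1]0001□
Step 9: δ(q1, 0) = (q1, 0, L) → [q1]□0001□
Step 10: δ(q1, □) = (qA, □, R) → □[qA]0001□

The machine reaches the accept state qA and halts.

Final tape (ignoring leading/trailing blanks): 0001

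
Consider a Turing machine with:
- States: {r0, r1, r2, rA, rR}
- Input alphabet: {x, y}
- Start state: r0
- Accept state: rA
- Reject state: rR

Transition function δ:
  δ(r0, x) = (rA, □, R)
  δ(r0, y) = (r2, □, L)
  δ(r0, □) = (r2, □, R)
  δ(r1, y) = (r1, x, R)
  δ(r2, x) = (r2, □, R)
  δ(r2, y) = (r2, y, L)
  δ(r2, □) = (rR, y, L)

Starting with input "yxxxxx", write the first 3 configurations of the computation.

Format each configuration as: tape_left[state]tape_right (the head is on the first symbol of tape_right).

Transitions applied:
Step 1: δ(r0, y) = (r2, □, L)
Step 2: δ(r2, □) = (rR, y, L)

The first 3 configurations are:
[r0]yxxxxx ⊢ [r2]□□xxxxx ⊢ [rR]□y□xxxxx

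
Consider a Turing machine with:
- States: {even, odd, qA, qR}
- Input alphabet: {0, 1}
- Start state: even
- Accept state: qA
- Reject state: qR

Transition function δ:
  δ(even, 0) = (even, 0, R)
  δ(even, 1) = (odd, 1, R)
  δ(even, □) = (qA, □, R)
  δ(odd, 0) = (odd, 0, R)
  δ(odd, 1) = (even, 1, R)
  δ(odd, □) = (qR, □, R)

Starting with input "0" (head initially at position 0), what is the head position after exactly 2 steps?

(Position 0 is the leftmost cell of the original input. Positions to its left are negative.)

Execution trace (head position shown):
Step 0: [even]0  (head at position 0)
Step 1: move right → 0[even]□  (head at position 1)
Step 2: move right → 0□[qA]□  (head at position 2)

After 2 steps, the head is at position 2.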